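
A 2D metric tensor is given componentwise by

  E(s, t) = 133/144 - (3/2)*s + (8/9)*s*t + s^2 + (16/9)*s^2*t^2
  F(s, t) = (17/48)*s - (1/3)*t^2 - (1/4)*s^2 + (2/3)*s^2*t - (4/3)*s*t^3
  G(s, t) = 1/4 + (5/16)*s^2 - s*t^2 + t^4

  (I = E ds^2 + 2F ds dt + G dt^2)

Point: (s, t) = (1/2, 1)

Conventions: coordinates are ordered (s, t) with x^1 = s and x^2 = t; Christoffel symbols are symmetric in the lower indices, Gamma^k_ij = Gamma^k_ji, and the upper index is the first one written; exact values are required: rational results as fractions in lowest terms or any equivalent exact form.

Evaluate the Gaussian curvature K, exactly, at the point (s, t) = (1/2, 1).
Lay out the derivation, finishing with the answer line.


E = 21/16, F = -23/32, G = 53/64, EG - F^2 = 73/128 at the point
E_s = 13/6, E_t = 4/3, F_s = -9/16, F_t = -5/2, G_s = -11/16, G_t = 3
E_tt = 8/9, F_st = -10/3, G_ss = 5/8
K follows from Brioschi's formula, (det M1 - det M2)/(EG - F^2)^2.
M1 = [[-E_tt/2 + F_st - G_ss/2, E_s/2, F_s - E_t/2], [F_t - G_s/2, E, F], [G_t/2, F, G]] = [[-589/144, 13/12, -59/48], [-69/32, 21/16, -23/32], [3/2, -23/32, 53/64]]; det M1 = -155021/147456
M2 = [[0, E_t/2, G_s/2], [E_t/2, E, F], [G_s/2, F, G]] = [[0, 2/3, -11/32], [2/3, 21/16, -23/32], [-11/32, -23/32, 53/64]]; det M2 = -28565/147456
det M1 - det M2 = -5269/6144; K = -5269/6144 / (73/128)^2 = -42152/15987

Answer: K = -42152/15987


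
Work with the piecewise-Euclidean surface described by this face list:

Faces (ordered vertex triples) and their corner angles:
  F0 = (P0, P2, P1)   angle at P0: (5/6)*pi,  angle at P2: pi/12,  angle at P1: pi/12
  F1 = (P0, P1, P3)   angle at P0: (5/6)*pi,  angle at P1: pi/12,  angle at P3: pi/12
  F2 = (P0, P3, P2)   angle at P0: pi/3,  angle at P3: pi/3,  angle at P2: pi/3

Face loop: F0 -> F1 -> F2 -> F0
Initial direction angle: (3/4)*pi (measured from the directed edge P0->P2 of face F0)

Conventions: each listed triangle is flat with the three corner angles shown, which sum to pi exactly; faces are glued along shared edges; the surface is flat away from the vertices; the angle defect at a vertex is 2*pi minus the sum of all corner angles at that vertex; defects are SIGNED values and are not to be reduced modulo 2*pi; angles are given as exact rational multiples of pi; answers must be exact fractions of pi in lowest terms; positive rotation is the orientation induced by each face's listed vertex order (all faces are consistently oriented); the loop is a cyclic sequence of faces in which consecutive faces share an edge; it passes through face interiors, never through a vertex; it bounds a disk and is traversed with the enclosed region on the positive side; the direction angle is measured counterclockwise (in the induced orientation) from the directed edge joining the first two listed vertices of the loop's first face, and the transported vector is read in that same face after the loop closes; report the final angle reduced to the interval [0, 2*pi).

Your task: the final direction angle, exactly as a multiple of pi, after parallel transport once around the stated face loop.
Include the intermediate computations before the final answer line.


enclosed vertex P0: corner angles sum to 2*pi, defect = 2*pi - 2*pi = 0
the rotation equals the total enclosed defect, so the final angle is initial + defects (mod 2*pi)
final angle = (3/4)*pi + 0 = (3/4)*pi (mod 2*pi)

Answer: final direction angle = (3/4)*pi


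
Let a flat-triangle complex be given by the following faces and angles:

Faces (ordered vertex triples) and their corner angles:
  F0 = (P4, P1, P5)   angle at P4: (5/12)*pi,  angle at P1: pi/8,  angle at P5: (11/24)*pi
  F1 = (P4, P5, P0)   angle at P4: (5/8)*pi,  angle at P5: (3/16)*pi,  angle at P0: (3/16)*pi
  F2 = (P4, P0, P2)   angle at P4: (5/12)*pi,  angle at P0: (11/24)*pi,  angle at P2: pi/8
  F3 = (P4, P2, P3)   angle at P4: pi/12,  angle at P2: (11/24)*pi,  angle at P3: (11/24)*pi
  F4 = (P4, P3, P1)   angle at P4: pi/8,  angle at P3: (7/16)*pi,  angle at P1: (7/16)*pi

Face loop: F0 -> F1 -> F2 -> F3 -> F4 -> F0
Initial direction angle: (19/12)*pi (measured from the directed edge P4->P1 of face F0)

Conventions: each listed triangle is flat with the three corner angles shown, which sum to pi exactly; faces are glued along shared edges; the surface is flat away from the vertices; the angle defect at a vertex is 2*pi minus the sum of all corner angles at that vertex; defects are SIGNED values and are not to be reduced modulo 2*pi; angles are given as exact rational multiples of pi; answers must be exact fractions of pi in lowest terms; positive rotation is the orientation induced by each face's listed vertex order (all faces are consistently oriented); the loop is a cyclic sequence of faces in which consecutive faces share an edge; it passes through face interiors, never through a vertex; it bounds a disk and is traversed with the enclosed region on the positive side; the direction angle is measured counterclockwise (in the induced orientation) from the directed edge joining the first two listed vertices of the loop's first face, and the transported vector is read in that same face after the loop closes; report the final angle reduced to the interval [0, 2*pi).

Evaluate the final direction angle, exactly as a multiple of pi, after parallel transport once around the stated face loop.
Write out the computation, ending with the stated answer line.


enclosed vertex P4: corner angles sum to (5/3)*pi, defect = 2*pi - (5/3)*pi = pi/3
the final direction is the initial angle plus the enclosed defects, taken mod 2*pi in the induced orientation
final angle = (19/12)*pi + pi/3 = (23/12)*pi (mod 2*pi)

Answer: final direction angle = (23/12)*pi


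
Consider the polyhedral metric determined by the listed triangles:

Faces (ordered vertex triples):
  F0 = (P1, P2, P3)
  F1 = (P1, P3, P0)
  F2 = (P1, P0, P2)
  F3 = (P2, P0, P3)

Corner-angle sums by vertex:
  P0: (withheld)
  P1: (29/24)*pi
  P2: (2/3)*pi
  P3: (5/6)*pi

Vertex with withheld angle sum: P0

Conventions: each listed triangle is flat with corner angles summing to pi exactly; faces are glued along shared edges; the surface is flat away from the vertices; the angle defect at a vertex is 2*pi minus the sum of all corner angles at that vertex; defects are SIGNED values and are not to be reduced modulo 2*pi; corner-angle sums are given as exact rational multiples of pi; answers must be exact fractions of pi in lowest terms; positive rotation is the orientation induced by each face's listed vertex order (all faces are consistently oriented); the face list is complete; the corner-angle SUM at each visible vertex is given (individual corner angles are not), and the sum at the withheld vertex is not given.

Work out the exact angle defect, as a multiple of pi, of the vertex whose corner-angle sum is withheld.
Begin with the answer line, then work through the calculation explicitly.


Answer: defect(P0) = (17/24)*pi

V = 4, E = 6, F = 4; chi = V - E + F = 2
Gauss-Bonnet: total defect = 2*pi*chi = 4*pi; visible defects sum to (79/24)*pi


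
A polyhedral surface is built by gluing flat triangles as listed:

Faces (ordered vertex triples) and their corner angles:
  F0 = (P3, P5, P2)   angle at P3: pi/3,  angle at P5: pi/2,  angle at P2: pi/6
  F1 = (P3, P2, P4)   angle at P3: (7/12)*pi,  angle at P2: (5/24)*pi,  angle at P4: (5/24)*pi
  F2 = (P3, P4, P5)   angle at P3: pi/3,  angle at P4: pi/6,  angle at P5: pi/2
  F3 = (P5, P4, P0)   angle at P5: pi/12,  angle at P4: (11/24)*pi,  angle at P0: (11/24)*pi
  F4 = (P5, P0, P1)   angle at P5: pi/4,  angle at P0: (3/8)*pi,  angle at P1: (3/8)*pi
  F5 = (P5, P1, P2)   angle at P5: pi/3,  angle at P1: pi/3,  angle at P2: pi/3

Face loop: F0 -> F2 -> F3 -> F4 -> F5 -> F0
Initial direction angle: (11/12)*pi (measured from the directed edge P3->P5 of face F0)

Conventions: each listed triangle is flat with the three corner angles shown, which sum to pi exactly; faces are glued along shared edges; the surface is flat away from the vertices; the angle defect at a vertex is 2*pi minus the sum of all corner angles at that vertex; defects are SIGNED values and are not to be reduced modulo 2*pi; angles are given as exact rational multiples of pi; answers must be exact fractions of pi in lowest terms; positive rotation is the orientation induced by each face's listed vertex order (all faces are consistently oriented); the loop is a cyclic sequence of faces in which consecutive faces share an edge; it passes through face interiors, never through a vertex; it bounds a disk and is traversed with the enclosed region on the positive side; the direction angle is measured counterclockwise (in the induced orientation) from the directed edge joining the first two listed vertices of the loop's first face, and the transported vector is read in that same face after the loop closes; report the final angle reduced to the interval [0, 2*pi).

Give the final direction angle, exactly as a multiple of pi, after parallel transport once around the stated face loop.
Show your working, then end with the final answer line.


enclosed vertex P5: corner angles sum to (5/3)*pi, defect = 2*pi - (5/3)*pi = pi/3
transport around the loop rotates by the sum of enclosed defects; add to the initial angle mod 2*pi
final angle = (11/12)*pi + pi/3 = (5/4)*pi (mod 2*pi)

Answer: final direction angle = (5/4)*pi


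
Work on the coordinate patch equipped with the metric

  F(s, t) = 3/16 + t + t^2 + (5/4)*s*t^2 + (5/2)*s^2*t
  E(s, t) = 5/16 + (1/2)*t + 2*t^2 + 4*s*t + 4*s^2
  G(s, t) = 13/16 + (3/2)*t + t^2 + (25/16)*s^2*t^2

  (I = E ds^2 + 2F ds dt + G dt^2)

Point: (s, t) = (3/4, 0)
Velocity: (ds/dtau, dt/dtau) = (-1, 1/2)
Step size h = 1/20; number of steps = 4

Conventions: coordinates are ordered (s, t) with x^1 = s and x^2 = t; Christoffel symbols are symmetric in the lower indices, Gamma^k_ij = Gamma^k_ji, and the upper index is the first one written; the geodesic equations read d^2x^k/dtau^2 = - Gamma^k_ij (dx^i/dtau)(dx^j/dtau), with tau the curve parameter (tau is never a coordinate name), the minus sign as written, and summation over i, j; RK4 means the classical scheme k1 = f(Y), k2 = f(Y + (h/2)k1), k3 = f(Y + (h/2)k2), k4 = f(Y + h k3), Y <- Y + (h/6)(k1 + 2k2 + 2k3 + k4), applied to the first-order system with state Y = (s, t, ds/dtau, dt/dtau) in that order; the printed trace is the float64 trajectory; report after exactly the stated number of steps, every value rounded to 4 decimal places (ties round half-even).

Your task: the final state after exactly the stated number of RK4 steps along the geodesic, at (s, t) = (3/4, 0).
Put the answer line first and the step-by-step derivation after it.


Answer: s = 0.5294, t = 0.1392, ds/dtau = -1.2240, dt/dtau = 0.8763

f(Y) = (ds/dtau, dt/dtau, -Gamma^s_ij Y'^i Y'^j, -Gamma^t_ij Y'^i Y'^j) with the Gammas evaluated at the stage position; h = 0.050000; intermediate values shown to 6 dp
step 0: s = 0.7500, t = 0.0000, ds/dtau = -1.0000, dt/dtau = 0.5000
step 1:
  k1: at (s, t) = (0.750000, 0.000000), (ds/dtau, dt/dtau) = (-1.000000, 0.500000); Gamma_sss = 1.351145, Gamma_sst = 0.694656, Gamma_stt = 0.886450, Gamma_tss = -2.465649, Gamma_tst = -0.160305, Gamma_ttt = 0.718511; k1 = (-1.000000, 0.500000, -0.878101, 2.125716)
  k2: at (s, t) = (0.725000, 0.012500), (ds/dtau, dt/dtau) = (-1.021953, 0.553143); Gamma_sss = 1.400362, Gamma_sst = 0.718333, Gamma_stt = 0.899559, Gamma_tss = -2.384728, Gamma_tst = -0.187007, Gamma_ttt = 0.694872; k2 = (-1.021953, 0.553143, -0.925628, 2.066546)
  k3: at (s, t) = (0.724451, 0.013829), (ds/dtau, dt/dtau) = (-1.023141, 0.551664); Gamma_sss = 1.402426, Gamma_sst = 0.719013, Gamma_stt = 0.899600, Gamma_tss = -2.380706, Gamma_tst = -0.189361, Gamma_ttt = 0.692670; k3 = (-1.023141, 0.551664, -0.930197, 2.067600)
  k4: at (s, t) = (0.698843, 0.027583), (ds/dtau, dt/dtau) = (-1.046510, 0.603380); Gamma_sss = 1.452888, Gamma_sst = 0.745041, Gamma_stt = 0.914492, Gamma_tss = -2.302357, Gamma_tst = -0.216984, Gamma_ttt = 0.666309; k4 = (-1.046510, 0.603380, -0.983213, 2.004894)
  Y <- Y + (h/6)(k1 + 2k2 + 2k3 + k4): s = 0.6989, t = 0.0276, ds/dtau = -1.0464, dt/dtau = 0.6033
step 2:
  k1: at (s, t) = (0.698861, 0.027608), (ds/dtau, dt/dtau) = (-1.046441, 0.603324); Gamma_sss = 1.452882, Gamma_sst = 0.745028, Gamma_stt = 0.914472, Gamma_tss = -2.302342, Gamma_tst = -0.217021, Gamma_ttt = 0.666272; k1 = (-1.046441, 0.603324, -0.983094, 2.004603)
  k2: at (s, t) = (0.672700, 0.042691), (ds/dtau, dt/dtau) = (-1.071019, 0.653439); Gamma_sss = 1.504481, Gamma_sst = 0.773501, Gamma_stt = 0.931295, Gamma_tss = -2.226959, Gamma_tst = -0.245656, Gamma_ttt = 0.637070; k2 = (-1.071019, 0.653439, -1.040746, 1.938642)
  k3: at (s, t) = (0.672085, 0.043944), (ds/dtau, dt/dtau) = (-1.072460, 0.651790); Gamma_sss = 1.506299, Gamma_sst = 0.774345, Gamma_stt = 0.931497, Gamma_tss = -2.223745, Gamma_tst = -0.247663, Gamma_ttt = 0.634942; k3 = (-1.072460, 0.651790, -1.045665, 1.941700)
  k4: at (s, t) = (0.645238, 0.060198), (ds/dtau, dt/dtau) = (-1.098725, 0.700409); Gamma_sss = 1.558812, Gamma_sst = 0.805616, Gamma_stt = 0.950710, Gamma_tss = -2.152473, Gamma_tst = -0.276906, Gamma_ttt = 0.603093; k4 = (-1.098725, 0.700409, -1.108249, 1.876405)
  Y <- Y + (h/6)(k1 + 2k2 + 2k3 + k4): s = 0.6453, t = 0.0602, ds/dtau = -1.0986, dt/dtau = 0.7003
step 3:
  k1: at (s, t) = (0.645260, 0.060227), (ds/dtau, dt/dtau) = (-1.098643, 0.700338); Gamma_sss = 1.558793, Gamma_sst = 0.805597, Gamma_stt = 0.950684, Gamma_tss = -2.152466, Gamma_tst = -0.276942, Gamma_ttt = 0.603052; k1 = (-1.098643, 0.700338, -1.108085, 1.876109)
  k2: at (s, t) = (0.617794, 0.077735), (ds/dtau, dt/dtau) = (-1.126345, 0.747241); Gamma_sss = 1.612138, Gamma_sst = 0.839743, Gamma_stt = 0.972444, Gamma_tss = -2.085563, Gamma_tst = -0.306978, Gamma_ttt = 0.568441; k2 = (-1.126345, 0.747241, -1.174684, 1.811718)
  k3: at (s, t) = (0.617101, 0.078908), (ds/dtau, dt/dtau) = (-1.128010, 0.745631); Gamma_sss = 1.613792, Gamma_sst = 0.840770, Gamma_stt = 0.972844, Gamma_tss = -2.083055, Gamma_tst = -0.308695, Gamma_ttt = 0.566409; k3 = (-1.128010, 0.745631, -1.179959, 1.816314)
  k4: at (s, t) = (0.588859, 0.097508), (ds/dtau, dt/dtau) = (-1.157641, 0.791154); Gamma_sss = 1.667926, Gamma_sst = 0.878190, Gamma_stt = 0.997709, Gamma_tss = -2.021374, Gamma_tst = -0.339289, Gamma_ttt = 0.529246; k4 = (-1.157641, 0.791154, -1.251113, 1.756149)
  Y <- Y + (h/6)(k1 + 2k2 + 2k3 + k4): s = 0.5889, t = 0.0975, ds/dtau = -1.1575, dt/dtau = 0.7911
step 4:
  k1: at (s, t) = (0.588885, 0.097537), (ds/dtau, dt/dtau) = (-1.157547, 0.791074); Gamma_sss = 1.667892, Gamma_sst = 0.878164, Gamma_stt = 0.997674, Gamma_tss = -2.021378, Gamma_tst = -0.339319, Gamma_ttt = 0.529209; k1 = (-1.157547, 0.791074, -1.250897, 1.755864)
  k2: at (s, t) = (0.559946, 0.117314), (ds/dtau, dt/dtau) = (-1.188819, 0.834971); Gamma_sss = 1.722733, Gamma_sst = 0.918923, Gamma_stt = 1.025808, Gamma_tss = -1.965065, Gamma_tst = -0.370731, Gamma_ttt = 0.489385; k2 = (-1.188819, 0.834971, -1.325592, 1.700024)
  k3: at (s, t) = (0.559164, 0.118411), (ds/dtau, dt/dtau) = (-1.190687, 0.833575); Gamma_sss = 1.724317, Gamma_sst = 0.920162, Gamma_stt = 1.026455, Gamma_tss = -1.963159, Gamma_tst = -0.372235, Gamma_ttt = 0.487442; k3 = (-1.190687, 0.833575, -1.331283, 1.705635)
  k4: at (s, t) = (0.529351, 0.139216), (ds/dtau, dt/dtau) = (-1.224111, 0.876356); Gamma_sss = 1.779983, Gamma_sst = 0.964736, Gamma_stt = 1.058538, Gamma_tss = -1.912811, Gamma_tst = -0.404425, Gamma_ttt = 0.445109; k4 = (-1.224111, 0.876356, -1.410315, 1.656703)
  Y <- Y + (h/6)(k1 + 2k2 + 2k3 + k4): s = 0.5294, t = 0.1392, ds/dtau = -1.2240, dt/dtau = 0.8763


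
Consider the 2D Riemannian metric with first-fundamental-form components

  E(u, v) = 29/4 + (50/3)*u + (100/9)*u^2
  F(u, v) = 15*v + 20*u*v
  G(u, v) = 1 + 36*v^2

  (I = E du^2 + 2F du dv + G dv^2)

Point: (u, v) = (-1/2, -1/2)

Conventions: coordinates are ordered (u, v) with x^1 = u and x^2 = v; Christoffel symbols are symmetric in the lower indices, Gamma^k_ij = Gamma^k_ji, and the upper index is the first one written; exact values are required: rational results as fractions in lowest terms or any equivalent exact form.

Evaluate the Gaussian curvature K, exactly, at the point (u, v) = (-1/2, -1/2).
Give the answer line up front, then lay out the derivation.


Answer: K = 5184/29645

E = 61/36, F = -5/2, G = 10, EG - F^2 = 385/36 at the point
E_u = 50/9, E_v = 0, F_u = -10, F_v = 5, G_u = 0, G_v = -36
E_vv = 0, F_uv = 20, G_uu = 0
Apply the Brioschi formula K = (det M1 - det M2)/(EG - F^2)^2 over the derivative matrices of E, F, G.
M1 = [[-E_vv/2 + F_uv - G_uu/2, E_u/2, F_u - E_v/2], [F_v - G_u/2, E, F], [G_v/2, F, G]] = [[20, 25/9, -10], [5, 61/36, -5/2], [-18, -5/2, 10]]; det M1 = 20
M2 = [[0, E_v/2, G_u/2], [E_v/2, E, F], [G_u/2, F, G]] = [[0, 0, 0], [0, 61/36, -5/2], [0, -5/2, 10]]; det M2 = 0
det M1 - det M2 = 20; K = 20 / (385/36)^2 = 5184/29645


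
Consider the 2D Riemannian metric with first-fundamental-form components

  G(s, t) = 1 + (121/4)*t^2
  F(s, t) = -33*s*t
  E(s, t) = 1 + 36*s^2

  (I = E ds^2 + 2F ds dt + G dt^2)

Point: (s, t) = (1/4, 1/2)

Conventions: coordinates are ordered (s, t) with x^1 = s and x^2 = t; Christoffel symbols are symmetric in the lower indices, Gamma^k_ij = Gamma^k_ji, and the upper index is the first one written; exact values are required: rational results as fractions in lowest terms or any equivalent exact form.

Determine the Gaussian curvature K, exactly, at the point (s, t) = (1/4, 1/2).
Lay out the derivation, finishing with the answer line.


E = 13/4, F = -33/8, G = 137/16, EG - F^2 = 173/16 at the point
E_s = 18, E_t = 0, F_s = -33/2, F_t = -33/4, G_s = 0, G_t = 121/4
E_tt = 0, F_st = -33, G_ss = 0
Using the Brioschi determinant formula for K from the metric derivatives:
M1 = [[-E_tt/2 + F_st - G_ss/2, E_s/2, F_s - E_t/2], [F_t - G_s/2, E, F], [G_t/2, F, G]] = [[-33, 9, -33/2], [-33/4, 13/4, -33/8], [121/8, -33/8, 137/16]]; det M1 = -33
M2 = [[0, E_t/2, G_s/2], [E_t/2, E, F], [G_s/2, F, G]] = [[0, 0, 0], [0, 13/4, -33/8], [0, -33/8, 137/16]]; det M2 = 0
det M1 - det M2 = -33; K = -33 / (173/16)^2 = -8448/29929

Answer: K = -8448/29929


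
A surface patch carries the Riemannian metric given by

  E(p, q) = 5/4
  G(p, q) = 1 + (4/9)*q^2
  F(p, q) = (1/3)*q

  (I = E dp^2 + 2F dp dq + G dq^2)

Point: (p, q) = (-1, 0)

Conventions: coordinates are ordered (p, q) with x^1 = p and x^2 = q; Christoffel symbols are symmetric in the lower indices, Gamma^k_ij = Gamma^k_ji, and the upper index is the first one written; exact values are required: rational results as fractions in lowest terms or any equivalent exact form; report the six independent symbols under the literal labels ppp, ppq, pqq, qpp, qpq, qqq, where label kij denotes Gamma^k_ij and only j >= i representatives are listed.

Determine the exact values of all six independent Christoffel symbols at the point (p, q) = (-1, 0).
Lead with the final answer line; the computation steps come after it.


Answer: Gamma_ppp = 0, Gamma_ppq = 0, Gamma_pqq = 4/15, Gamma_qpp = 0, Gamma_qpq = 0, Gamma_qqq = 0

E = 5/4, F = 0, G = 1 at the point
E_p = 0, E_q = 0, F_p = 0, F_q = 1/3, G_p = 0, G_q = 0
EG - F^2 = 5/4;  g^inv = (4/5) * [[1, 0], [0, 5/4]]
first-kind symbols [ij,l] = (1/2)(d_i g_jl + d_j g_il - d_l g_ij): [pp,p] = E_p/2 = 0, [pp,q] = F_p - E_q/2 = 0, [pq,p] = E_q/2 = 0, [pq,q] = G_p/2 = 0, [qq,p] = F_q - G_p/2 = 1/3, [qq,q] = G_q/2 = 0
Gamma^p_ij = (G*[ij,p] - F*[ij,q])/(EG - F^2), Gamma^q_ij = (E*[ij,q] - F*[ij,p])/(EG - F^2)


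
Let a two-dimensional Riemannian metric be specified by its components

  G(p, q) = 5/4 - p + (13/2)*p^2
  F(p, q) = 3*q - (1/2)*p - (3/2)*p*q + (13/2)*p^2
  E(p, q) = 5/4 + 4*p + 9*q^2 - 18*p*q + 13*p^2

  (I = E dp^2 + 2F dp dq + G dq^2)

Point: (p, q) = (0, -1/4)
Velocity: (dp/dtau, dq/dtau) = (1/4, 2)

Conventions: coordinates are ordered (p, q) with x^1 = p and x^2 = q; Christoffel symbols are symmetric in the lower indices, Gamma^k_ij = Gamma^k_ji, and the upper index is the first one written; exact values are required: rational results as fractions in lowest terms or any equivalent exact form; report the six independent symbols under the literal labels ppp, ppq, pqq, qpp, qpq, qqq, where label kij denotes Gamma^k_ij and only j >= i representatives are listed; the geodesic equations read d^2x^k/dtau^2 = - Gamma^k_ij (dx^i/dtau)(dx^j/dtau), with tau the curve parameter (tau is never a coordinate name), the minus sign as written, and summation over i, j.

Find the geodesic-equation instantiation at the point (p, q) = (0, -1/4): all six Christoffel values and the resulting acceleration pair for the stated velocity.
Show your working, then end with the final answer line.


E = 29/16, F = -3/4, G = 5/4 at the point
E_p = 17/2, E_q = -9/2, F_p = -1/8, F_q = 3, G_p = -1, G_q = 0
EG - F^2 = 109/64;  g^inv = (64/109) * [[5/4, 3/4], [3/4, 29/16]]
first-kind symbols [ij,l] = (1/2)(d_i g_jl + d_j g_il - d_l g_ij): [pp,p] = E_p/2 = 17/4, [pp,q] = F_p - E_q/2 = 17/8, [pq,p] = E_q/2 = -9/4, [pq,q] = G_p/2 = -1/2, [qq,p] = F_q - G_p/2 = 7/2, [qq,q] = G_q/2 = 0
Gamma^p_ij = (G*[ij,p] - F*[ij,q])/(EG - F^2), Gamma^q_ij = (E*[ij,q] - F*[ij,p])/(EG - F^2)
Gamma_ppp = 442/109, Gamma_ppq = -204/109, Gamma_pqq = 280/109, Gamma_qpp = 901/218, Gamma_qpq = -166/109, Gamma_qqq = 168/109
d^2p/dtau^2 = -(Gamma_ppp*(1/4)^2 + 2*Gamma_ppq*(1/4)*(2) + Gamma_pqq*(2)^2) = -7549/872
d^2q/dtau^2 = -(Gamma_qpp*(1/4)^2 + 2*Gamma_qpq*(1/4)*(2) + Gamma_qqq*(2)^2) = -17093/3488

Answer: Gamma_ppp = 442/109, Gamma_ppq = -204/109, Gamma_pqq = 280/109, Gamma_qpp = 901/218, Gamma_qpq = -166/109, Gamma_qqq = 168/109; accelerations (d^2p/dtau^2, d^2q/dtau^2) = (-7549/872, -17093/3488)


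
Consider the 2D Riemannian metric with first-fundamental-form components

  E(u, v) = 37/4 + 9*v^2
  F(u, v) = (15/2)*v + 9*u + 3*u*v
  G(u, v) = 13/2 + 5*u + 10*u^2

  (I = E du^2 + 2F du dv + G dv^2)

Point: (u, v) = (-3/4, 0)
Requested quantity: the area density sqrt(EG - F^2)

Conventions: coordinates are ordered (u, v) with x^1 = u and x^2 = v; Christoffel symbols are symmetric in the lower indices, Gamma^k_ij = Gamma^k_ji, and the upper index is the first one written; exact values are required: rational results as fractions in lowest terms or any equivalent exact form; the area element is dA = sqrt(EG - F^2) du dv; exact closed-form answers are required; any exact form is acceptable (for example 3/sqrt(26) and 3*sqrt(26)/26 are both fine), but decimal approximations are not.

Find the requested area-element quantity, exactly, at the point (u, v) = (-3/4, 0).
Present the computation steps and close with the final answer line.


E = 37/4, F = -27/4, G = 67/8; EG - F^2 = 1021/32

Answer: sqrt(EG - F^2) = sqrt(2042)/8


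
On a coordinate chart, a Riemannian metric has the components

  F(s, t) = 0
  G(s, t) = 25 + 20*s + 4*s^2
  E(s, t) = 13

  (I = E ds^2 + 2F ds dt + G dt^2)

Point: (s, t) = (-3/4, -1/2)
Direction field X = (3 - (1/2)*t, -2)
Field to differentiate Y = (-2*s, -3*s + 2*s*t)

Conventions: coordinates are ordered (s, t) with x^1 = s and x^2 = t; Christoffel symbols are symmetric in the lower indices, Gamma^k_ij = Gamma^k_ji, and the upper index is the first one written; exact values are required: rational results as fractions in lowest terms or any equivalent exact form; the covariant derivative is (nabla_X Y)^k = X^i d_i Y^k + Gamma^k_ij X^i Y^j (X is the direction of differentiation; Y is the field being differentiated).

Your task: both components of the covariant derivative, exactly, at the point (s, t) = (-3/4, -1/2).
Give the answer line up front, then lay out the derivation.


Answer: (nabla_X Y)^s = -85/26, (nabla_X Y)^t = -43/7

E = 13, F = 0, G = 49/4 at the point
E_s = 0, E_t = 0, F_s = 0, F_t = 0, G_s = 14, G_t = 0
EG - F^2 = 637/4;  g^inv = (4/637) * [[49/4, 0], [0, 13]]
first-kind symbols [ij,l] = (1/2)(d_i g_jl + d_j g_il - d_l g_ij): [ss,s] = E_s/2 = 0, [ss,t] = F_s - E_t/2 = 0, [st,s] = E_t/2 = 0, [st,t] = G_s/2 = 7, [tt,s] = F_t - G_s/2 = -7, [tt,t] = G_t/2 = 0
Gamma^s_ij = (G*[ij,s] - F*[ij,t])/(EG - F^2), Gamma^t_ij = (E*[ij,t] - F*[ij,s])/(EG - F^2)
Gamma_sss = 0, Gamma_sst = 0, Gamma_stt = -7/13, Gamma_tss = 0, Gamma_tst = 4/7, Gamma_ttt = 0
X = (13/4, -2), Y = (3/2, 3) at the point


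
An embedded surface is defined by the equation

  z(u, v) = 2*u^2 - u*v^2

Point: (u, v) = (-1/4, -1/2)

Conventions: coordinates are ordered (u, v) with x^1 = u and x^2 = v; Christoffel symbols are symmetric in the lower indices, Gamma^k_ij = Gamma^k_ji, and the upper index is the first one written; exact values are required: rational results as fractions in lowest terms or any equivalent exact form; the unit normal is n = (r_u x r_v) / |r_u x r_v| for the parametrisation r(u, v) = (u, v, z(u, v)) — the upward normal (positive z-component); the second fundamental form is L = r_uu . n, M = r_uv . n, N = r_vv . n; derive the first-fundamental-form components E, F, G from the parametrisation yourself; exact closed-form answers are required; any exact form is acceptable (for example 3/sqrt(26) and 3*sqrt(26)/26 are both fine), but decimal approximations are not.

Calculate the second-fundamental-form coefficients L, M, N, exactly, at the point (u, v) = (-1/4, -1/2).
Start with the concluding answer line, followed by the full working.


Answer: L = 8*sqrt(42)/21, M = 2*sqrt(42)/21, N = sqrt(42)/21

z_u = -5/4, z_v = -1/4, z_uu = 4, z_uv = 1, z_vv = 1/2
E = 41/16, F = 5/16, G = 17/16; answer radicand W^2 = 21/8
unnormalised second-form numerators: l = 4, m = 1, n = 1/2; L = l/sqrt(21/8), and similarly M = m/sqrt(W^2), N = n/sqrt(W^2)


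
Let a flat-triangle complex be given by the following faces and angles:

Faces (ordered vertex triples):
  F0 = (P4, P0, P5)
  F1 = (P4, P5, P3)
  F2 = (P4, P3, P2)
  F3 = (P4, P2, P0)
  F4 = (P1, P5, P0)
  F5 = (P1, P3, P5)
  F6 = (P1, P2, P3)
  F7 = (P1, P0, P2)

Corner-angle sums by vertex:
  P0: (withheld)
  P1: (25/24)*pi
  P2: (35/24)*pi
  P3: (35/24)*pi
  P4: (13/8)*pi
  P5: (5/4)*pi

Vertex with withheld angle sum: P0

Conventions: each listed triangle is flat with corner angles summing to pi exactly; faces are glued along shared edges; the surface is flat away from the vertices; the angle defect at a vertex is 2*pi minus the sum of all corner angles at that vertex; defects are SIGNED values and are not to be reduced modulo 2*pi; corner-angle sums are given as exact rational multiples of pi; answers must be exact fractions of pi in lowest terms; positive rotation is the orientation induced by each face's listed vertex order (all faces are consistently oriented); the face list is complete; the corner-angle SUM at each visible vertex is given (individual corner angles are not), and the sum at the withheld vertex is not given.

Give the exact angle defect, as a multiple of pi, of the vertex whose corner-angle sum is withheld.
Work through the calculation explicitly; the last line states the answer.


V = 6, E = 12, F = 8; chi = V - E + F = 2
Gauss-Bonnet: total defect = 2*pi*chi = 4*pi; visible defects sum to (19/6)*pi

Answer: defect(P0) = (5/6)*pi


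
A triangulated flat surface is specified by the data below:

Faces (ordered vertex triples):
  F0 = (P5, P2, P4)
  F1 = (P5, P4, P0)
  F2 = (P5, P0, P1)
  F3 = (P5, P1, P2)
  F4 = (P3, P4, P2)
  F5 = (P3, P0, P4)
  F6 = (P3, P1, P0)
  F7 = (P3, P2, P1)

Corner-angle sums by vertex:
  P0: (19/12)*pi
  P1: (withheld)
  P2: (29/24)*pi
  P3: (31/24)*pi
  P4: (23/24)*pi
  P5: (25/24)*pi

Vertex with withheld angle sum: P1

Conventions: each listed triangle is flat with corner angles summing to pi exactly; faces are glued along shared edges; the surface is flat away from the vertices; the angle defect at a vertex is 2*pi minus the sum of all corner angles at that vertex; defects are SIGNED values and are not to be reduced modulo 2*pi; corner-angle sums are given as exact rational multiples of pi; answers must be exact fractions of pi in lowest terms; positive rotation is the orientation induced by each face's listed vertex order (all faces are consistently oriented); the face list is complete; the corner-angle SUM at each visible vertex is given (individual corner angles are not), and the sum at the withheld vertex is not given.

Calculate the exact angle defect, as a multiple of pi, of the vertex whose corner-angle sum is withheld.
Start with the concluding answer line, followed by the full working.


Answer: defect(P1) = pi/12

V = 6, E = 12, F = 8; chi = V - E + F = 2
Gauss-Bonnet: total defect = 2*pi*chi = 4*pi; visible defects sum to (47/12)*pi


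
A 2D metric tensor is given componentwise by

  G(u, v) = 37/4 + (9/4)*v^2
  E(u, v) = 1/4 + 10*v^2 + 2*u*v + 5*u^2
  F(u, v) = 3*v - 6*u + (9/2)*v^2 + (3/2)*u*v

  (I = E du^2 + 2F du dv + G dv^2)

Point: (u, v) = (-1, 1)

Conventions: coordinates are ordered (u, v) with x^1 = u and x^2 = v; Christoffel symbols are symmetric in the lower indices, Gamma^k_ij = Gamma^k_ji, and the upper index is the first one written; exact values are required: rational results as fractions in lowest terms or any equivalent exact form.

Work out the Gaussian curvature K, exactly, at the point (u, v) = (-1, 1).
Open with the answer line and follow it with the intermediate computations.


Answer: K = -4046/4489

E = 53/4, F = 12, G = 23/2, EG - F^2 = 67/8 at the point
E_u = -8, E_v = 18, F_u = -9/2, F_v = 21/2, G_u = 0, G_v = 9/2
E_vv = 20, F_uv = 3/2, G_uu = 0
Compute both Brioschi determinants and normalise by (EG - F^2)^2.
M1 = [[-E_vv/2 + F_uv - G_uu/2, E_u/2, F_u - E_v/2], [F_v - G_u/2, E, F], [G_v/2, F, G]] = [[-17/2, -4, -27/2], [21/2, 53/4, 12], [9/4, 12, 23/2]]; det M1 = -31831/32
M2 = [[0, E_v/2, G_u/2], [E_v/2, E, F], [G_u/2, F, G]] = [[0, 9, 0], [9, 53/4, 12], [0, 12, 23/2]]; det M2 = -1863/2
det M1 - det M2 = -2023/32; K = -2023/32 / (67/8)^2 = -4046/4489


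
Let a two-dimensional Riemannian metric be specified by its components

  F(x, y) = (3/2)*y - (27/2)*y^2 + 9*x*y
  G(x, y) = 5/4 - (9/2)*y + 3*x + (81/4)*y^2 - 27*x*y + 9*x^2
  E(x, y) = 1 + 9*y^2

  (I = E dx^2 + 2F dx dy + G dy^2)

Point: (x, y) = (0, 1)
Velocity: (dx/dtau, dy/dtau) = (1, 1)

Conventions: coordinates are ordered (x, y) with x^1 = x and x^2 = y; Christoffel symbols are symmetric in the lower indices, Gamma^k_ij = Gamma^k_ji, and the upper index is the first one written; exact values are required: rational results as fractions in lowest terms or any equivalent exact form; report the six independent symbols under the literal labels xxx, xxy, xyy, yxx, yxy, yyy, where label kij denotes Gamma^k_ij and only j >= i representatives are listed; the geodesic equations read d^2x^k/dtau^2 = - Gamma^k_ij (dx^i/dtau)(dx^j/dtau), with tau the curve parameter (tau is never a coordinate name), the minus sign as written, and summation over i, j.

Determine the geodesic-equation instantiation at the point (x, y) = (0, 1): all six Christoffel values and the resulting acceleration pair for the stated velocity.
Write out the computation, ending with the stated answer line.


E = 10, F = -12, G = 17 at the point
E_x = 0, E_y = 18, F_x = 9, F_y = -51/2, G_x = -24, G_y = 36
EG - F^2 = 26;  g^inv = (1/26) * [[17, 12], [12, 10]]
first-kind symbols [ij,l] = (1/2)(d_i g_jl + d_j g_il - d_l g_ij): [xx,x] = E_x/2 = 0, [xx,y] = F_x - E_y/2 = 0, [xy,x] = E_y/2 = 9, [xy,y] = G_x/2 = -12, [yy,x] = F_y - G_x/2 = -27/2, [yy,y] = G_y/2 = 18
Gamma^x_ij = (G*[ij,x] - F*[ij,y])/(EG - F^2), Gamma^y_ij = (E*[ij,y] - F*[ij,x])/(EG - F^2)
Gamma_xxx = 0, Gamma_xxy = 9/26, Gamma_xyy = -27/52, Gamma_yxx = 0, Gamma_yxy = -6/13, Gamma_yyy = 9/13
d^2x/dtau^2 = -(Gamma_xxx*(1)^2 + 2*Gamma_xxy*(1)*(1) + Gamma_xyy*(1)^2) = -9/52
d^2y/dtau^2 = -(Gamma_yxx*(1)^2 + 2*Gamma_yxy*(1)*(1) + Gamma_yyy*(1)^2) = 3/13

Answer: Gamma_xxx = 0, Gamma_xxy = 9/26, Gamma_xyy = -27/52, Gamma_yxx = 0, Gamma_yxy = -6/13, Gamma_yyy = 9/13; accelerations (d^2x/dtau^2, d^2y/dtau^2) = (-9/52, 3/13)


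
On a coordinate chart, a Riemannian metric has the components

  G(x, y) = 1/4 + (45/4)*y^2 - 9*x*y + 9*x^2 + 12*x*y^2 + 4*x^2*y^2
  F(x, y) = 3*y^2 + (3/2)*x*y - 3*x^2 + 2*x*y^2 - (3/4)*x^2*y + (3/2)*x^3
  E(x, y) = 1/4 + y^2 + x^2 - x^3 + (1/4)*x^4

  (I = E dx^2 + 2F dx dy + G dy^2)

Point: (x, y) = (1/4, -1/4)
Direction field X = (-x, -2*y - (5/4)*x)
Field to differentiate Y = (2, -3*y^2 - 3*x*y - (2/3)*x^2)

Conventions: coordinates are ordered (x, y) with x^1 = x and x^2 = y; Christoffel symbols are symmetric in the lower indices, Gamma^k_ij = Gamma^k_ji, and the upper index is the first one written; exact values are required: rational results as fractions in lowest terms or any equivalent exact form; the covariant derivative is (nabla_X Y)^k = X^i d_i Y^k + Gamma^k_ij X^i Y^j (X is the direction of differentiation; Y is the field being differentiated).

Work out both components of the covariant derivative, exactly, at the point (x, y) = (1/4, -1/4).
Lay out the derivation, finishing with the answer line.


E = 369/1024, F = -7/256, G = 73/32 at the point
E_x = 21/64, E_y = -1/2, F_x = -11/8, F_y = -91/64, G_x = 61/8, G_y = -19/2
EG - F^2 = 53825/65536;  g^inv = (65536/53825) * [[73/32, 7/256], [7/256, 369/1024]]
first-kind symbols [ij,l] = (1/2)(d_i g_jl + d_j g_il - d_l g_ij): [xx,x] = E_x/2 = 21/128, [xx,y] = F_x - E_y/2 = -9/8, [xy,x] = E_y/2 = -1/4, [xy,y] = G_x/2 = 61/16, [yy,x] = F_y - G_x/2 = -335/64, [yy,y] = G_y/2 = -19/4
Gamma^x_ij = (G*[ij,x] - F*[ij,y])/(EG - F^2), Gamma^y_ij = (E*[ij,y] - F*[ij,x])/(EG - F^2)
Gamma_xxx = 22512/53825, Gamma_xxy = -30544/53825, Gamma_xyy = -791072/53825, Gamma_yxx = -26274/53825, Gamma_yxy = 89588/53825, Gamma_yyy = -121556/53825
X = (-1/4, 3/16), Y = (2, -1/24) at the point

Answer: (nabla_X Y)^x = -8087/25836, (nabla_X Y)^y = 129479/137792


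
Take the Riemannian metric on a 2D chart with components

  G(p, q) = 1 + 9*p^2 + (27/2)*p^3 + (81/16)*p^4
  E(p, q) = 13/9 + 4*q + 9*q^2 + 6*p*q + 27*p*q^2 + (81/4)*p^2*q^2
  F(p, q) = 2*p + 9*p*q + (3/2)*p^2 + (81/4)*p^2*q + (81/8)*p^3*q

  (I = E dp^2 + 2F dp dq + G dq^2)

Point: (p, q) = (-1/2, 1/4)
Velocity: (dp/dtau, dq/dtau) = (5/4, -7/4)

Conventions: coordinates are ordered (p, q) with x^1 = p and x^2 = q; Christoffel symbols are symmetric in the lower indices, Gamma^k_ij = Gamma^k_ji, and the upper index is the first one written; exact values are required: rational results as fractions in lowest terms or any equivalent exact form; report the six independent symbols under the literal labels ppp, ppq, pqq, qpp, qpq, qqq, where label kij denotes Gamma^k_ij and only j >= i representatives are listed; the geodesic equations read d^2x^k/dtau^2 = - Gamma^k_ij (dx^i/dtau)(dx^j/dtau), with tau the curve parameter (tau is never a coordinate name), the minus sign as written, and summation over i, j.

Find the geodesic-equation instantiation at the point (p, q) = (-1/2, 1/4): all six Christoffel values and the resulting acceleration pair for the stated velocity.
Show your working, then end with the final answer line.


E = 3985/2304, F = -205/256, G = 481/256 at the point
E_p = 123/64, E_q = 41/32, F_p = -53/128, F_q = -45/64, G_p = -45/32, G_q = 0
EG - F^2 = 3005/1152;  g^inv = (1152/3005) * [[481/256, 205/256], [205/256, 3985/2304]]
first-kind symbols [ij,l] = (1/2)(d_i g_jl + d_j g_il - d_l g_ij): [pp,p] = E_p/2 = 123/128, [pp,q] = F_p - E_q/2 = -135/128, [pq,p] = E_q/2 = 41/64, [pq,q] = G_p/2 = -45/64, [qq,p] = F_q - G_p/2 = 0, [qq,q] = G_q/2 = 0
Gamma^p_ij = (G*[ij,p] - F*[ij,q])/(EG - F^2), Gamma^q_ij = (E*[ij,q] - F*[ij,p])/(EG - F^2)
Gamma_ppp = 1107/3005, Gamma_ppq = 738/3005, Gamma_pqq = 0, Gamma_qpp = -243/601, Gamma_qpq = -162/601, Gamma_qqq = 0
d^2p/dtau^2 = -(Gamma_ppp*(5/4)^2 + 2*Gamma_ppq*(5/4)*(-7/4) + Gamma_pqq*(-7/4)^2) = 4797/9616
d^2q/dtau^2 = -(Gamma_qpp*(5/4)^2 + 2*Gamma_qpq*(5/4)*(-7/4) + Gamma_qqq*(-7/4)^2) = -5265/9616

Answer: Gamma_ppp = 1107/3005, Gamma_ppq = 738/3005, Gamma_pqq = 0, Gamma_qpp = -243/601, Gamma_qpq = -162/601, Gamma_qqq = 0; accelerations (d^2p/dtau^2, d^2q/dtau^2) = (4797/9616, -5265/9616)


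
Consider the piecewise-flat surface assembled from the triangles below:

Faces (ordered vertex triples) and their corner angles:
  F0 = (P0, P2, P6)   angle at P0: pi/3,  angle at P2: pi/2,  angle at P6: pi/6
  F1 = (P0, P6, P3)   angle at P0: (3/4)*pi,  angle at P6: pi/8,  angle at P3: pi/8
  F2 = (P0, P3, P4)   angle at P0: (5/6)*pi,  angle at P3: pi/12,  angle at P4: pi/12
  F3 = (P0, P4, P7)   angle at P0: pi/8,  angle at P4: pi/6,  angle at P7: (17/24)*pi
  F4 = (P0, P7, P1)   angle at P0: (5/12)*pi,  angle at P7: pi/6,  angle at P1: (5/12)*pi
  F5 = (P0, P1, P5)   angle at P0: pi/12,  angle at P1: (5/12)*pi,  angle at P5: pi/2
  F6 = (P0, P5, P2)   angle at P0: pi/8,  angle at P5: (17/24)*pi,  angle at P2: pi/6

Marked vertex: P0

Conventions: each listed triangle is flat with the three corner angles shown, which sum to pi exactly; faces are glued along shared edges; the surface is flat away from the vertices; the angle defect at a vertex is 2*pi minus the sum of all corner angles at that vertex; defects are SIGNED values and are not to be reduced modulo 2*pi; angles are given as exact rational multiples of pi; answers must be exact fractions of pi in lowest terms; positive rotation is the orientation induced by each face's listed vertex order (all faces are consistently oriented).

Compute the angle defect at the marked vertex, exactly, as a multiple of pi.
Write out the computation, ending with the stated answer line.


Sum of corner angles at P0: (8/3)*pi
defect = 2*pi - (8/3)*pi

Answer: defect(P0) = (-2/3)*pi


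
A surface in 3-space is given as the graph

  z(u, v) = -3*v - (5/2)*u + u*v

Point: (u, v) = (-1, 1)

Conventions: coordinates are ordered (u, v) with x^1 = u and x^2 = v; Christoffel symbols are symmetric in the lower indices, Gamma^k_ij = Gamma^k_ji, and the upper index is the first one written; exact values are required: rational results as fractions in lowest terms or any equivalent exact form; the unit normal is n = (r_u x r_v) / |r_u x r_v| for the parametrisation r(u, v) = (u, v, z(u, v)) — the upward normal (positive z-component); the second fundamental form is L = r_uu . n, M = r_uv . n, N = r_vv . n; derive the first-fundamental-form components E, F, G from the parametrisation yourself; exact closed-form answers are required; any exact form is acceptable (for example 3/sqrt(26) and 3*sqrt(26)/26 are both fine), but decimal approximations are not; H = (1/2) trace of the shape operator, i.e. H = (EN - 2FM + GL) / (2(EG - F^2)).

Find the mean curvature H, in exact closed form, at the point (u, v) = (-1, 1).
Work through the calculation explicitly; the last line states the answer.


z_u = -3/2, z_v = -4, z_uu = 0, z_uv = 1, z_vv = 0
E = 13/4, F = 6, G = 17; answer radicand W^2 = 77/4
unnormalised second-form numerators: l = 0, m = 1, n = 0; L = l/sqrt(77/4), and similarly M = m/sqrt(W^2), N = n/sqrt(W^2)
H = (E*n - 2*F*m + G*l) / (2*(EG - F^2)*sqrt(W^2)); E*n - 2*F*m + G*l = -12, EG - F^2 = 77/4, so H = (-24/77)/sqrt(77/4)

Answer: H = -48*sqrt(77)/5929


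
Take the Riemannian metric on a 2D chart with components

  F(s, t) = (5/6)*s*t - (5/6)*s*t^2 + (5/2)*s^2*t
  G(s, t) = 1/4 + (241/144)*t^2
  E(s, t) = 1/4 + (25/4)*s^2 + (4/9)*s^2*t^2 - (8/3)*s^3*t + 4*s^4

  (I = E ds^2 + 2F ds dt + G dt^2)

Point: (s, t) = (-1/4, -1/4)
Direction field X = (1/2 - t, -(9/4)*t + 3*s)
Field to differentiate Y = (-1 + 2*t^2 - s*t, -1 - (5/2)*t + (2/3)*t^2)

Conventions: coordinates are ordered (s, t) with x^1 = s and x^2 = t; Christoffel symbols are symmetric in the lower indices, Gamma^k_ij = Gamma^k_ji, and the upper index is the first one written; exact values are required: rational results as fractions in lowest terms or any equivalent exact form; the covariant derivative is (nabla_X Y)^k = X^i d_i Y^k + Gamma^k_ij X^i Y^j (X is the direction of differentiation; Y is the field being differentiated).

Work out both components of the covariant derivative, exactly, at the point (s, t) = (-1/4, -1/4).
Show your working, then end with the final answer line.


E = 373/576, F = 5/192, G = 817/2304 at the point
E_s = -235/72, E_t = 1/36, F_s = 5/96, F_t = -5/32, G_s = 0, G_t = -241/288
EG - F^2 = 303841/1327104;  g^inv = (1327104/303841) * [[817/2304, -5/192], [-5/192, 373/576]]
first-kind symbols [ij,l] = (1/2)(d_i g_jl + d_j g_il - d_l g_ij): [ss,s] = E_s/2 = -235/144, [ss,t] = F_s - E_t/2 = 11/288, [st,s] = E_t/2 = 1/72, [st,t] = G_s/2 = 0, [tt,s] = F_t - G_s/2 = -5/32, [tt,t] = G_t/2 = -241/576
Gamma^s_ij = (G*[ij,s] - F*[ij,t])/(EG - F^2), Gamma^t_ij = (E*[ij,t] - F*[ij,s])/(EG - F^2)
Gamma_sss = -769300/303841, Gamma_sst = 6536/303841, Gamma_stt = -59070/303841, Gamma_tss = 89224/303841, Gamma_tst = -480/303841, Gamma_ttt = -354172/303841
X = (3/4, -3/16), Y = (-15/16, -1/3) at the point

Answer: (nabla_X Y)^s = 667735/318784, (nabla_X Y)^t = 40173/159392
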